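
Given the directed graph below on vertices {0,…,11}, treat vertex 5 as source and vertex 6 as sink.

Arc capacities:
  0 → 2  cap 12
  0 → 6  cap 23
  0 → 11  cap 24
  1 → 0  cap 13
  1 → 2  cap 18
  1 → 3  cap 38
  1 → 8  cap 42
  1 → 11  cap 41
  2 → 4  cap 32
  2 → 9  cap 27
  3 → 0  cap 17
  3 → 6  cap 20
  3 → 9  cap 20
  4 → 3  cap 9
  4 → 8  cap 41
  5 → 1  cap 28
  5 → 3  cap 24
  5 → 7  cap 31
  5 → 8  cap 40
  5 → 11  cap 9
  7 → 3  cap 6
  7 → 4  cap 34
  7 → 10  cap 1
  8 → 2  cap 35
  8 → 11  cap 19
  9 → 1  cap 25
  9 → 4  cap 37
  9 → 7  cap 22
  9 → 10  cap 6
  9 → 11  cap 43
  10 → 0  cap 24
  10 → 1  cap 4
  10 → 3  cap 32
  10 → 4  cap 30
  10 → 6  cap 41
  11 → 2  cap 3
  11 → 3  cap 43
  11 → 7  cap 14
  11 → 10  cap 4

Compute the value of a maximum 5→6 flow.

augment #1: 5→3→6 bottleneck 20, total now 20
augment #2: 5→1→0→6 bottleneck 13, total now 33
augment #3: 5→3→0→6 bottleneck 4, total now 37
augment #4: 5→7→10→6 bottleneck 1, total now 38
augment #5: 5→11→10→6 bottleneck 4, total now 42
augment #6: 5→1→3→0→6 bottleneck 6, total now 48
augment #7: 5→1→2→9→10→6 bottleneck 6, total now 54

Maximum flow value: 54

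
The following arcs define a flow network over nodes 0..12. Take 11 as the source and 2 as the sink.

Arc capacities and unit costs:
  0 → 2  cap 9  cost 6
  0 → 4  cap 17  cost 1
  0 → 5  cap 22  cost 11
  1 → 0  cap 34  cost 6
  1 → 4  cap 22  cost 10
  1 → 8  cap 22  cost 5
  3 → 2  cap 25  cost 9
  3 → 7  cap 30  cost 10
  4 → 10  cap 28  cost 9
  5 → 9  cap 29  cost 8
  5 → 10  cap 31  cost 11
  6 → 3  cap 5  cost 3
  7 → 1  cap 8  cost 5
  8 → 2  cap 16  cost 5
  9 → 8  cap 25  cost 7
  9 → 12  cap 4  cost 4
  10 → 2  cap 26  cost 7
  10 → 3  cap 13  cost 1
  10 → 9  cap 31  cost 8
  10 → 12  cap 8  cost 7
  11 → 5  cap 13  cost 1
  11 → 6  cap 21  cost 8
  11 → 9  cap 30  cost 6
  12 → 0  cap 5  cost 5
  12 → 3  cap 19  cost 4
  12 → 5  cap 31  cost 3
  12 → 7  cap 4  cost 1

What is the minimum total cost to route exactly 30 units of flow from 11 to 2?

Minimum cost for 30 units: 555

shortest-cost path #1: 11→9→8→2 push 16 @ unit cost 18 (adds 288)
shortest-cost path #2: 11→5→10→2 push 13 @ unit cost 19 (adds 247)
shortest-cost path #3: 11→6→3→2 push 1 @ unit cost 20 (adds 20)
total cost = 555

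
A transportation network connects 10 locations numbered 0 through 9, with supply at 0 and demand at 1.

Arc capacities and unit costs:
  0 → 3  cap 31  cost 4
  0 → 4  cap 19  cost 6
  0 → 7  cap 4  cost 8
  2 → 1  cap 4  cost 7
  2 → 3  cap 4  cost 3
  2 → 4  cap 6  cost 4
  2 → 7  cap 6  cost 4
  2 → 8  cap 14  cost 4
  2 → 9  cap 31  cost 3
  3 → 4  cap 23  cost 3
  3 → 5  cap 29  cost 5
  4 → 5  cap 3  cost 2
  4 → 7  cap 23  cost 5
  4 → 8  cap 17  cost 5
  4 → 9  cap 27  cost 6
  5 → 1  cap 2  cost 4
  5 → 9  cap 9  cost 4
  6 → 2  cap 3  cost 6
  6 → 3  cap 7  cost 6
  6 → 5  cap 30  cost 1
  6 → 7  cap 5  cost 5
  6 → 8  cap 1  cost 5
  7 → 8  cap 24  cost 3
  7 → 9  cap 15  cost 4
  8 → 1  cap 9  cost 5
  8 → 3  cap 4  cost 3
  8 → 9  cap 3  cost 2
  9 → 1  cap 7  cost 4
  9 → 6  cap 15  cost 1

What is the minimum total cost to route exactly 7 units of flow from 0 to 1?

Minimum cost for 7 units: 104

shortest-cost path #1: 0→4→5→1 push 2 @ unit cost 12 (adds 24)
shortest-cost path #2: 0→4→8→1 push 5 @ unit cost 16 (adds 80)
total cost = 104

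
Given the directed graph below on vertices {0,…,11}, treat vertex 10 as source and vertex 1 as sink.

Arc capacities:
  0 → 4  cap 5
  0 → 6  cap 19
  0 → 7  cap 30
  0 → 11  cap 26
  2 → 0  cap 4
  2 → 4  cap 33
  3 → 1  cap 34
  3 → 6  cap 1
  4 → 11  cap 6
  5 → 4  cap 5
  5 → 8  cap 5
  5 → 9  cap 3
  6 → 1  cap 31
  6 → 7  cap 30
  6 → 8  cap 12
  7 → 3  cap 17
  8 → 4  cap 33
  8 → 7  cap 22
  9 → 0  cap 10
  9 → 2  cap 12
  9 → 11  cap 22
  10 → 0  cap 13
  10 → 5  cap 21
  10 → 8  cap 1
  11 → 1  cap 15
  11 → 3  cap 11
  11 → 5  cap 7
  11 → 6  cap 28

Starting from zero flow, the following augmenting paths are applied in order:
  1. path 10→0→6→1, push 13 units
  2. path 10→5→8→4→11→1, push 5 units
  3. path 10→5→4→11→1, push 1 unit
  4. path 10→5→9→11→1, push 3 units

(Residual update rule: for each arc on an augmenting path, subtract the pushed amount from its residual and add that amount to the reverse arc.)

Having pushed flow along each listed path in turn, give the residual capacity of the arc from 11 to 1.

Residual capacity of (11,1): 6

after path 1 (10→0→6→1, push 13): res(11,1)=15
after path 2 (10→5→8→4→11→1, push 5): res(11,1)=10
after path 3 (10→5→4→11→1, push 1): res(11,1)=9
after path 4 (10→5→9→11→1, push 3): res(11,1)=6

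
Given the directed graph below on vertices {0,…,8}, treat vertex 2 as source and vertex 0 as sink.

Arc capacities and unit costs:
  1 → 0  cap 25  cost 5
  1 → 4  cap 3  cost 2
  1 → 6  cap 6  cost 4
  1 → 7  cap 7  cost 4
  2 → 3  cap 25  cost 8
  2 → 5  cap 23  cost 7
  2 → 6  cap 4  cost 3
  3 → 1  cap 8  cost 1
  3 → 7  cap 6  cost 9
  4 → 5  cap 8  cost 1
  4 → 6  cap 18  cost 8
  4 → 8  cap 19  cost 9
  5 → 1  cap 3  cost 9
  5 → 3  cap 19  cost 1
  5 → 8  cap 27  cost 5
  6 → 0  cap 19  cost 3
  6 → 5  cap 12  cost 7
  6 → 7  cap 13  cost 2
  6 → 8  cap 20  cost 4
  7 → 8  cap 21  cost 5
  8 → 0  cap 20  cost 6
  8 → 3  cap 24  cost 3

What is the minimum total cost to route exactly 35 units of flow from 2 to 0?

Minimum cost for 35 units: 559

shortest-cost path #1: 2→6→0 push 4 @ unit cost 6 (adds 24)
shortest-cost path #2: 2→3→1→0 push 8 @ unit cost 14 (adds 112)
shortest-cost path #3: 2→5→8→0 push 20 @ unit cost 18 (adds 360)
shortest-cost path #4: 2→5→1→0 push 3 @ unit cost 21 (adds 63)
total cost = 559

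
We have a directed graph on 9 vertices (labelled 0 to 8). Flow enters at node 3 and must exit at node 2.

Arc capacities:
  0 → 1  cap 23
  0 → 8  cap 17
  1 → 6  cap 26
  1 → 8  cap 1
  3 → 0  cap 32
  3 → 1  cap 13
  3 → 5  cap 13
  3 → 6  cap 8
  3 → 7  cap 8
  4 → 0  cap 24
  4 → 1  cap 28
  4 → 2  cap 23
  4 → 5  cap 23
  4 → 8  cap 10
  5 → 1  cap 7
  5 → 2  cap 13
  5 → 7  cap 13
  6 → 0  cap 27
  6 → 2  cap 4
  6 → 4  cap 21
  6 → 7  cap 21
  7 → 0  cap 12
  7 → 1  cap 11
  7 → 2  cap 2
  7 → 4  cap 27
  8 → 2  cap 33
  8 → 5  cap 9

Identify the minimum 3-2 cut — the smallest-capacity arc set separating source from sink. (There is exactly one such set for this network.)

augment #1: 3→5→2 push 13
augment #2: 3→6→2 push 4
augment #3: 3→7→2 push 2
augment #4: 3→0→8→2 push 17
augment #5: 3→1→8→2 push 1
augment #6: 3→6→4→2 push 4
augment #7: 3→7→4→2 push 6
augment #8: 3→1→6→4→2 push 12
augment #9: 3→0→1→6→4→2 push 1
augment #10: 3→0→1→6→4→8→2 push 4
augment #11: 3→0→1→6→7→4→8→2 push 6
max flow = 70; residual-reachable set from 3 gives S-side
cut edges (S→T): {(0,8), (1,8), (4,2), (4,8), (5,2), (6,2), (7,2)} total cap 70

Min-cut arcs: {(0,8), (1,8), (4,2), (4,8), (5,2), (6,2), (7,2)} (total capacity 70)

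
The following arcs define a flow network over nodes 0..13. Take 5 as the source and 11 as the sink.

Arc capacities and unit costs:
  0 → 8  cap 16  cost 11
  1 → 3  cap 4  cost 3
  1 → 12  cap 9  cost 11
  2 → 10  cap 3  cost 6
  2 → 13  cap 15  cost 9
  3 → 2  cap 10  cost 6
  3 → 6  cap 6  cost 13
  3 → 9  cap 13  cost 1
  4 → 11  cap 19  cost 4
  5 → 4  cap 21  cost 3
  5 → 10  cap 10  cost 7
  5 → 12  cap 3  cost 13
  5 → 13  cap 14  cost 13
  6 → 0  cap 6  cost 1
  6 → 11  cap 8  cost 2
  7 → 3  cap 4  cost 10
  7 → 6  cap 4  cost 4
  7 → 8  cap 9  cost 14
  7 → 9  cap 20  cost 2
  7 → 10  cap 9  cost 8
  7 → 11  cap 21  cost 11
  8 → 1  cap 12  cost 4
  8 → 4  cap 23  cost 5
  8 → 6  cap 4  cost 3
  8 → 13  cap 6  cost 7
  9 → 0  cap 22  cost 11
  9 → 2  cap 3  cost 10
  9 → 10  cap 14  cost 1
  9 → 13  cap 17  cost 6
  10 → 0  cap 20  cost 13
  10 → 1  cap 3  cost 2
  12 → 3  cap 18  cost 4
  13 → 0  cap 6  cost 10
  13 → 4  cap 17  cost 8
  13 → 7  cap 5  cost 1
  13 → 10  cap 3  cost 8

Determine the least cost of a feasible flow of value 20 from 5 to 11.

shortest-cost path #1: 5→4→11 push 19 @ unit cost 7 (adds 133)
shortest-cost path #2: 5→13→7→6→11 push 1 @ unit cost 20 (adds 20)
total cost = 153

Minimum cost for 20 units: 153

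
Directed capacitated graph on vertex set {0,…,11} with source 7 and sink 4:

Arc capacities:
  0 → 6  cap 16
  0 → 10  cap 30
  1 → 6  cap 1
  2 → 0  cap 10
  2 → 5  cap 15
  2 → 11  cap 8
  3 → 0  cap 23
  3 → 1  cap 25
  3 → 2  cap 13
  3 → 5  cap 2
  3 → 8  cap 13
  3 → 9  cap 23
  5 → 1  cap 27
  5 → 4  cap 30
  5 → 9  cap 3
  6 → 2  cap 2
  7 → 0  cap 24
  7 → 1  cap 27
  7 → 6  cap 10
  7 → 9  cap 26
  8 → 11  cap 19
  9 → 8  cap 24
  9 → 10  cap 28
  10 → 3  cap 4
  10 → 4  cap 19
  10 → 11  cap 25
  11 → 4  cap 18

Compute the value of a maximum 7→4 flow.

augment #1: 7→0→10→4 bottleneck 19, total now 19
augment #2: 7→0→10→11→4 bottleneck 5, total now 24
augment #3: 7→6→2→5→4 bottleneck 2, total now 26
augment #4: 7→9→8→11→4 bottleneck 13, total now 39
augment #5: 7→9→10→3→5→4 bottleneck 2, total now 41
augment #6: 7→9→10→3→2→5→4 bottleneck 2, total now 43

Maximum flow value: 43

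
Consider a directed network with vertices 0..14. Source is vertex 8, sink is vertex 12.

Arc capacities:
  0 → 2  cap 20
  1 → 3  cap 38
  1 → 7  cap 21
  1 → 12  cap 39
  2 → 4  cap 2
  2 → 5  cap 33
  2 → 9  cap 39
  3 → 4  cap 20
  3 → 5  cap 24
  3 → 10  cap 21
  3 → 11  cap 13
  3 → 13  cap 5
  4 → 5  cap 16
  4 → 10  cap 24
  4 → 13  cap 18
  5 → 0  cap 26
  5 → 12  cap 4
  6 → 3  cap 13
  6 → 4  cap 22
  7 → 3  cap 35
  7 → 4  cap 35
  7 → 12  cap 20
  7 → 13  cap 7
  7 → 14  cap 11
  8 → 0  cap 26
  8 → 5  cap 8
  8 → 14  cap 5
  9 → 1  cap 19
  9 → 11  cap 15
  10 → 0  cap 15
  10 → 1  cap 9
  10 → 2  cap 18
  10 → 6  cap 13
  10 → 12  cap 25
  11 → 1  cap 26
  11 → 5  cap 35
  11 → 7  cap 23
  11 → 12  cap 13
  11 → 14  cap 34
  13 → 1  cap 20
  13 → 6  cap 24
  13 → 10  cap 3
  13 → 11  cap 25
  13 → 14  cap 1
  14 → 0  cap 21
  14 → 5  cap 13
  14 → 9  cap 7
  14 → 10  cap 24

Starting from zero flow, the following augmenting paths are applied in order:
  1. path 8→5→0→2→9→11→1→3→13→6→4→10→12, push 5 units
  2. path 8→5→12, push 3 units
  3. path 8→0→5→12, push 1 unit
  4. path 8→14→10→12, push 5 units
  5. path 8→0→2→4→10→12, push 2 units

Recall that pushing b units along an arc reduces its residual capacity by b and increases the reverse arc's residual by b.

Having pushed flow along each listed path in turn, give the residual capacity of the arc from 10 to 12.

Residual capacity of (10,12): 13

after path 1 (8→5→0→2→9→11→1→3→13→6→4→10→12, push 5): res(10,12)=20
after path 2 (8→5→12, push 3): res(10,12)=20
after path 3 (8→0→5→12, push 1): res(10,12)=20
after path 4 (8→14→10→12, push 5): res(10,12)=15
after path 5 (8→0→2→4→10→12, push 2): res(10,12)=13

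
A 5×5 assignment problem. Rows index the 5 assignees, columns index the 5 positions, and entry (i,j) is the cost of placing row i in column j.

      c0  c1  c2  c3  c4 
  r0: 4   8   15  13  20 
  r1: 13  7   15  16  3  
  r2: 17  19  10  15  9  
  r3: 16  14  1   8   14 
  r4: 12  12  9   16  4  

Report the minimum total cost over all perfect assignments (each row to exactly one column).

optimal assignment: row0→col0 (cost 4), row1→col1 (cost 7), row2→col3 (cost 15), row3→col2 (cost 1), row4→col4 (cost 4)
total = 4 + 7 + 15 + 1 + 4 = 31

Minimum assignment cost: 31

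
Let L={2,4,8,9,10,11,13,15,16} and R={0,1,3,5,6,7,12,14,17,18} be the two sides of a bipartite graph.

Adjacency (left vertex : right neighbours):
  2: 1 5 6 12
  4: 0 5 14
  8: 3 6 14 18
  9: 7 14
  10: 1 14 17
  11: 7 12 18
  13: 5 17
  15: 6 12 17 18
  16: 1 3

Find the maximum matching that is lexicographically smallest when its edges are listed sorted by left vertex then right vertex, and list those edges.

|M| = 9 (so the lex-smallest maximum matching has 9 edges)
process left vertices in ascending order; for each, take the smallest-labelled available neighbour that still permits 9 edges overall, or leave it unmatched if none does
lex-smallest matching: {2-1, 4-0, 8-6, 9-7, 10-14, 11-12, 13-5, 15-17, 16-3}

Lex-smallest maximum matching: {(2,1), (4,0), (8,6), (9,7), (10,14), (11,12), (13,5), (15,17), (16,3)}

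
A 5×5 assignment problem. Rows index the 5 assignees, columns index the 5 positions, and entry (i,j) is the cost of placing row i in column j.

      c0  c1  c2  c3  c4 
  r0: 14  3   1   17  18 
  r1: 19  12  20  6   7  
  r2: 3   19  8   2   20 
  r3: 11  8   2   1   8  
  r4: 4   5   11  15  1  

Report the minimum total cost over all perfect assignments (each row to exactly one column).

optimal assignment: row0→col1 (cost 3), row1→col3 (cost 6), row2→col0 (cost 3), row3→col2 (cost 2), row4→col4 (cost 1)
total = 3 + 6 + 3 + 2 + 1 = 15

Minimum assignment cost: 15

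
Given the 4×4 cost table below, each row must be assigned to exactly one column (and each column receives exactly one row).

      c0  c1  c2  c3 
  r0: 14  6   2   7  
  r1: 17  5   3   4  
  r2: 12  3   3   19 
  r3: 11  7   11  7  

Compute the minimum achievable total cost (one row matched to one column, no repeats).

Minimum assignment cost: 20

optimal assignment: row0→col2 (cost 2), row1→col3 (cost 4), row2→col1 (cost 3), row3→col0 (cost 11)
total = 2 + 4 + 3 + 11 = 20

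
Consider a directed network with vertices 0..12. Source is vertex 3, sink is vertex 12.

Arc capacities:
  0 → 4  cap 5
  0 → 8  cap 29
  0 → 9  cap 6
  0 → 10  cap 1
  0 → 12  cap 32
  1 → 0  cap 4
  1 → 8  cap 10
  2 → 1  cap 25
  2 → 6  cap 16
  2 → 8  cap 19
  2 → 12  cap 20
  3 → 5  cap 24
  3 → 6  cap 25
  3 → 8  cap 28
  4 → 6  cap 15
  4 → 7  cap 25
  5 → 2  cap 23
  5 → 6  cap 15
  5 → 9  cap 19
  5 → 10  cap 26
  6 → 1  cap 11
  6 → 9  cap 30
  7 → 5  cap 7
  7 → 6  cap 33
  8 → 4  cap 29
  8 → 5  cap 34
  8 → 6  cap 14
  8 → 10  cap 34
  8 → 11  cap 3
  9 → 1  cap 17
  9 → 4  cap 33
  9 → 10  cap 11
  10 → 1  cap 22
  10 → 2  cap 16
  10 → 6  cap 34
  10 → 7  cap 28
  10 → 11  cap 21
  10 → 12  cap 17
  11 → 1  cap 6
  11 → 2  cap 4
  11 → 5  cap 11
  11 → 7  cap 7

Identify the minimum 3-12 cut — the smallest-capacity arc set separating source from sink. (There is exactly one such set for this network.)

Min-cut arcs: {(1,0), (2,12), (10,12)} (total capacity 41)

augment #1: 3→5→2→12 push 20
augment #2: 3→5→10→12 push 4
augment #3: 3→8→10→12 push 13
augment #4: 3→6→1→0→12 push 4
max flow = 41; residual-reachable set from 3 gives S-side
cut edges (S→T): {(1,0), (2,12), (10,12)} total cap 41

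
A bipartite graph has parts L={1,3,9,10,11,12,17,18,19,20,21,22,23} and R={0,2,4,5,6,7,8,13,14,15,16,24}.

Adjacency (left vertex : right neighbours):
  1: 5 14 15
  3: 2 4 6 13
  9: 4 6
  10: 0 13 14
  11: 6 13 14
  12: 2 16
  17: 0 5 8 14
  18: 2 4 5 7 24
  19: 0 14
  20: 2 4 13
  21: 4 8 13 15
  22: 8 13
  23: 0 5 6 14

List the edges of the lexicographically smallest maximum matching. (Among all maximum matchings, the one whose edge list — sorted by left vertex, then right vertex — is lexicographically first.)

Lex-smallest maximum matching: {(1,5), (3,2), (9,4), (10,0), (11,6), (12,16), (17,8), (18,7), (19,14), (20,13), (21,15)}

|M| = 11 (so the lex-smallest maximum matching has 11 edges)
process left vertices in ascending order; for each, take the smallest-labelled available neighbour that still permits 11 edges overall, or leave it unmatched if none does
lex-smallest matching: {1-5, 3-2, 9-4, 10-0, 11-6, 12-16, 17-8, 18-7, 19-14, 20-13, 21-15}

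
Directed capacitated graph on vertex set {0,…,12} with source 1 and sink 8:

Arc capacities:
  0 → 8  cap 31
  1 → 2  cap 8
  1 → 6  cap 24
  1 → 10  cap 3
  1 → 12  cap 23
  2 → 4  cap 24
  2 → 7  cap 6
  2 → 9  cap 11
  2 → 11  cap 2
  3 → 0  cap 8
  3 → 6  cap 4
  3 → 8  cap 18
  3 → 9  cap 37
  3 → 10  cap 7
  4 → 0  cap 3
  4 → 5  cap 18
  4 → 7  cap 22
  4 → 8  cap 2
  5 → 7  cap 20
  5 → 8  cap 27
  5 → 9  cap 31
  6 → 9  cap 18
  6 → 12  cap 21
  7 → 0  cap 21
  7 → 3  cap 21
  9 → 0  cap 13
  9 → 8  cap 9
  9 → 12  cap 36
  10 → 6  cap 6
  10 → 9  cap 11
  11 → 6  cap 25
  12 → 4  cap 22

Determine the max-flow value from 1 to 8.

augment #1: 1→2→4→8 bottleneck 2, total now 2
augment #2: 1→2→9→8 bottleneck 6, total now 8
augment #3: 1→6→9→8 bottleneck 3, total now 11
augment #4: 1→6→9→0→8 bottleneck 13, total now 24
augment #5: 1→12→4→0→8 bottleneck 3, total now 27
augment #6: 1→12→4→5→8 bottleneck 18, total now 45
augment #7: 1→12→4→7→0→8 bottleneck 1, total now 46
augment #8: 1→6→9→2→7→0→8 bottleneck 2, total now 48
augment #9: 1→10→9→2→7→0→8 bottleneck 3, total now 51

Maximum flow value: 51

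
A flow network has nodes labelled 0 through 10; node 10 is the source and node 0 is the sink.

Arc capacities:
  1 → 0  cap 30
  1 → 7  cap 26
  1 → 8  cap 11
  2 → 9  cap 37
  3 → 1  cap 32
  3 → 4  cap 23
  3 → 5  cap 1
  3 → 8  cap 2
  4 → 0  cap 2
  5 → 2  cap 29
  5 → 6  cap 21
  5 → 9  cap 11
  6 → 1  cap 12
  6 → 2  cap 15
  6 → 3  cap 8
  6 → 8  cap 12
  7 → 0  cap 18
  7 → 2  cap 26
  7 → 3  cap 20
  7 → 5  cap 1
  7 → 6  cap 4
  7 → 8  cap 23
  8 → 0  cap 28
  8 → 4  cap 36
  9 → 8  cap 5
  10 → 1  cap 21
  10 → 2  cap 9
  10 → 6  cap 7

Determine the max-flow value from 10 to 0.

augment #1: 10→1→0 bottleneck 21, total now 21
augment #2: 10→6→1→0 bottleneck 7, total now 28
augment #3: 10→2→9→8→0 bottleneck 5, total now 33

Maximum flow value: 33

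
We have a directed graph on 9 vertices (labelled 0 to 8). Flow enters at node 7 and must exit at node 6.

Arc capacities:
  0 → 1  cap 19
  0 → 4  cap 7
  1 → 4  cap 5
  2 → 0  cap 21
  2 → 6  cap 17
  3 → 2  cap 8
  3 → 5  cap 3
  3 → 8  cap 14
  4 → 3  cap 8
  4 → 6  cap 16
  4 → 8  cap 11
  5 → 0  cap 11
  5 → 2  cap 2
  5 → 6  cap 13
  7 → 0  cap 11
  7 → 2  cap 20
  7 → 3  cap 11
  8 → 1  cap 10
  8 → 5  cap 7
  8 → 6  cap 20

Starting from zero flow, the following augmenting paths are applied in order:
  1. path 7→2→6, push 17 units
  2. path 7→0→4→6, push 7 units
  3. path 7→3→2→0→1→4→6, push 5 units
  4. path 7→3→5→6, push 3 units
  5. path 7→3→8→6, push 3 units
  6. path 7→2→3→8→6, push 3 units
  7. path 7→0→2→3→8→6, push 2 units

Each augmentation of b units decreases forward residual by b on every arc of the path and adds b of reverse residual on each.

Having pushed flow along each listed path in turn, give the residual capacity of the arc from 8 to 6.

Residual capacity of (8,6): 12

after path 1 (7→2→6, push 17): res(8,6)=20
after path 2 (7→0→4→6, push 7): res(8,6)=20
after path 3 (7→3→2→0→1→4→6, push 5): res(8,6)=20
after path 4 (7→3→5→6, push 3): res(8,6)=20
after path 5 (7→3→8→6, push 3): res(8,6)=17
after path 6 (7→2→3→8→6, push 3): res(8,6)=14
after path 7 (7→0→2→3→8→6, push 2): res(8,6)=12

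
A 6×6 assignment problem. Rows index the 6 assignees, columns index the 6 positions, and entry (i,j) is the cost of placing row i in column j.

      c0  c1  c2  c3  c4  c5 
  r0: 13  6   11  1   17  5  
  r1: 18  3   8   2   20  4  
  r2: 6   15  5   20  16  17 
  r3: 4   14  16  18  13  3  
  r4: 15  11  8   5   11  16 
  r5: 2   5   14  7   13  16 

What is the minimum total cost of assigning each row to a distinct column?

Minimum assignment cost: 25

optimal assignment: row0→col3 (cost 1), row1→col1 (cost 3), row2→col2 (cost 5), row3→col5 (cost 3), row4→col4 (cost 11), row5→col0 (cost 2)
total = 1 + 3 + 5 + 3 + 11 + 2 = 25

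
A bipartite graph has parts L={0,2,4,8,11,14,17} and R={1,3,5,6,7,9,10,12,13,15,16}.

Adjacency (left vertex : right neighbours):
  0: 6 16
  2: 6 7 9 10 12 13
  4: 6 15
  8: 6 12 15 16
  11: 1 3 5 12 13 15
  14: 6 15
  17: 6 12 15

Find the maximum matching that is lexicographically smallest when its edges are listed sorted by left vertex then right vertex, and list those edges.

Lex-smallest maximum matching: {(0,6), (2,7), (4,15), (8,16), (11,1), (17,12)}

|M| = 6 (so the lex-smallest maximum matching has 6 edges)
process left vertices in ascending order; for each, take the smallest-labelled available neighbour that still permits 6 edges overall, or leave it unmatched if none does
lex-smallest matching: {0-6, 2-7, 4-15, 8-16, 11-1, 17-12}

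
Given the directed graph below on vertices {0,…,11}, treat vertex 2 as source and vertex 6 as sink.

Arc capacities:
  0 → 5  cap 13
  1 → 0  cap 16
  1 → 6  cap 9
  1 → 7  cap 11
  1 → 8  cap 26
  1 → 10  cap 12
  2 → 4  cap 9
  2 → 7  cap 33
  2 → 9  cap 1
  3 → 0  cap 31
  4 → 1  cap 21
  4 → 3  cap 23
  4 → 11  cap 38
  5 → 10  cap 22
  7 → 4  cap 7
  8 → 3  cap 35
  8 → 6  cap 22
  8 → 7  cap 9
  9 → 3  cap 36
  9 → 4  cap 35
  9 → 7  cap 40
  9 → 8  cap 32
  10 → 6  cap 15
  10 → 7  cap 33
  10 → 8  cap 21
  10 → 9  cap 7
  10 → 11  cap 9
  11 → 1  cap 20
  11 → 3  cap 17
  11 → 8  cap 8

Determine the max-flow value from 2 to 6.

augment #1: 2→4→1→6 bottleneck 9, total now 9
augment #2: 2→9→8→6 bottleneck 1, total now 10
augment #3: 2→7→4→1→8→6 bottleneck 7, total now 17

Maximum flow value: 17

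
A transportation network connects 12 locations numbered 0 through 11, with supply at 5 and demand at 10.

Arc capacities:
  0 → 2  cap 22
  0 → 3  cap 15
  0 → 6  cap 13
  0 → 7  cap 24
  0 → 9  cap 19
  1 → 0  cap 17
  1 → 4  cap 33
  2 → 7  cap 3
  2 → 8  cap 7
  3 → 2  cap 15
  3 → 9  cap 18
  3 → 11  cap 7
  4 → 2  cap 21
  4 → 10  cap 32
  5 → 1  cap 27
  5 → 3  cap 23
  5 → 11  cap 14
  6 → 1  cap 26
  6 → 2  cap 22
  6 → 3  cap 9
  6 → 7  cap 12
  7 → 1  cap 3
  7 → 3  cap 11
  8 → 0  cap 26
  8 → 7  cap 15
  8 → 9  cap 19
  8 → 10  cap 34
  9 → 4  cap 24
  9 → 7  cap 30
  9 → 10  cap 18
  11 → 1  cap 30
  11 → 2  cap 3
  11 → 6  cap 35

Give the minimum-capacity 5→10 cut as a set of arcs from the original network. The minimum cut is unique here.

augment #1: 5→1→4→10 push 27
augment #2: 5→3→9→10 push 18
augment #3: 5→3→2→8→10 push 5
augment #4: 5→11→1→4→10 push 5
augment #5: 5→11→2→8→10 push 2
max flow = 57; residual-reachable set from 5 gives S-side
cut edges (S→T): {(2,8), (4,10), (9,10)} total cap 57

Min-cut arcs: {(2,8), (4,10), (9,10)} (total capacity 57)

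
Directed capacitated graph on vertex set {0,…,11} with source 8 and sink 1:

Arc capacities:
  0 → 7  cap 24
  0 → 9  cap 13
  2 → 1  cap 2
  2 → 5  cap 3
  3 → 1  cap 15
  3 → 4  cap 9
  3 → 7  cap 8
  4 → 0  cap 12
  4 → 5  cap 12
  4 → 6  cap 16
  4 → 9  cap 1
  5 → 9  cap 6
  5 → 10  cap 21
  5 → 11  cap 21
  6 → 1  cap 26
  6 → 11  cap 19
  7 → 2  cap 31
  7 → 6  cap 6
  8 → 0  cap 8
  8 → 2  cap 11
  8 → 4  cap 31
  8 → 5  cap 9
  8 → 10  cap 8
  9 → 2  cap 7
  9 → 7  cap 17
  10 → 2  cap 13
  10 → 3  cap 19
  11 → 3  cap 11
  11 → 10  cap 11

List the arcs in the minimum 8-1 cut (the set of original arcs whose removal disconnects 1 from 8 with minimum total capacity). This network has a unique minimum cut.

augment #1: 8→2→1 push 2
augment #2: 8→4→6→1 push 16
augment #3: 8→10→3→1 push 8
augment #4: 8→0→7→6→1 push 6
augment #5: 8→5→10→3→1 push 7
max flow = 39; residual-reachable set from 8 gives S-side
cut edges (S→T): {(2,1), (3,1), (4,6), (7,6)} total cap 39

Min-cut arcs: {(2,1), (3,1), (4,6), (7,6)} (total capacity 39)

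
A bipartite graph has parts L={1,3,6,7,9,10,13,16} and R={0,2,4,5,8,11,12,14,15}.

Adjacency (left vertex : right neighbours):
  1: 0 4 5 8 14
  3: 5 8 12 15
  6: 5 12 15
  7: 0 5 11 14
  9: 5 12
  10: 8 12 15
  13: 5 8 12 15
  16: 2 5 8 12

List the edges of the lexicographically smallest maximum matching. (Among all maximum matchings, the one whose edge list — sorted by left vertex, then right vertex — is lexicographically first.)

|M| = 7 (so the lex-smallest maximum matching has 7 edges)
process left vertices in ascending order; for each, take the smallest-labelled available neighbour that still permits 7 edges overall, or leave it unmatched if none does
lex-smallest matching: {1-0, 3-5, 6-12, 7-11, 10-8, 13-15, 16-2}

Lex-smallest maximum matching: {(1,0), (3,5), (6,12), (7,11), (10,8), (13,15), (16,2)}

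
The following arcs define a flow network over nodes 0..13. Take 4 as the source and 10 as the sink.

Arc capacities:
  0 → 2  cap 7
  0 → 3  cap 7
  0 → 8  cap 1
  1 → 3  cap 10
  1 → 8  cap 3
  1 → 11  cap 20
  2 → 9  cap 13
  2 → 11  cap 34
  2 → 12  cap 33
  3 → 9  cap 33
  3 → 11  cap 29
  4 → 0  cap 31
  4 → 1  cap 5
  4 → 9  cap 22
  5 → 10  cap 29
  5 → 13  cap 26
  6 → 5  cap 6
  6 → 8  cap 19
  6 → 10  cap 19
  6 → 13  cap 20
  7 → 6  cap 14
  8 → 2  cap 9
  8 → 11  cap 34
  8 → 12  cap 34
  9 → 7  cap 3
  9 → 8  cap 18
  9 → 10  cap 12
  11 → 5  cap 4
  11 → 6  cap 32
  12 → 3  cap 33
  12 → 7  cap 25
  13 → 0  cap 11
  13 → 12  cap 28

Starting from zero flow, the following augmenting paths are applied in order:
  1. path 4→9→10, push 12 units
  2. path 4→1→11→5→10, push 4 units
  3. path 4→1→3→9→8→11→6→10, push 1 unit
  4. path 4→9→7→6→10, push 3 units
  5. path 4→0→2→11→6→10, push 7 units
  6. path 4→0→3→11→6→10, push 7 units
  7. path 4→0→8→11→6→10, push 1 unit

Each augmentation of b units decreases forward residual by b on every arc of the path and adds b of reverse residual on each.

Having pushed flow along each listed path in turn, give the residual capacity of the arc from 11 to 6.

Residual capacity of (11,6): 16

after path 1 (4→9→10, push 12): res(11,6)=32
after path 2 (4→1→11→5→10, push 4): res(11,6)=32
after path 3 (4→1→3→9→8→11→6→10, push 1): res(11,6)=31
after path 4 (4→9→7→6→10, push 3): res(11,6)=31
after path 5 (4→0→2→11→6→10, push 7): res(11,6)=24
after path 6 (4→0→3→11→6→10, push 7): res(11,6)=17
after path 7 (4→0→8→11→6→10, push 1): res(11,6)=16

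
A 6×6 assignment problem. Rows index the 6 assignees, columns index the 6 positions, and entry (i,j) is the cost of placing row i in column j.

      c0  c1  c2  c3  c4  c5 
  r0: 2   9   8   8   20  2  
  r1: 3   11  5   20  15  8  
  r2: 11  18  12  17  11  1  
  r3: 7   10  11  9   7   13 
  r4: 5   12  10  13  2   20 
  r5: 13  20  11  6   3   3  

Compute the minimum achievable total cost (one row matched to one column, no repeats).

Minimum assignment cost: 26

optimal assignment: row0→col0 (cost 2), row1→col2 (cost 5), row2→col5 (cost 1), row3→col1 (cost 10), row4→col4 (cost 2), row5→col3 (cost 6)
total = 2 + 5 + 1 + 10 + 2 + 6 = 26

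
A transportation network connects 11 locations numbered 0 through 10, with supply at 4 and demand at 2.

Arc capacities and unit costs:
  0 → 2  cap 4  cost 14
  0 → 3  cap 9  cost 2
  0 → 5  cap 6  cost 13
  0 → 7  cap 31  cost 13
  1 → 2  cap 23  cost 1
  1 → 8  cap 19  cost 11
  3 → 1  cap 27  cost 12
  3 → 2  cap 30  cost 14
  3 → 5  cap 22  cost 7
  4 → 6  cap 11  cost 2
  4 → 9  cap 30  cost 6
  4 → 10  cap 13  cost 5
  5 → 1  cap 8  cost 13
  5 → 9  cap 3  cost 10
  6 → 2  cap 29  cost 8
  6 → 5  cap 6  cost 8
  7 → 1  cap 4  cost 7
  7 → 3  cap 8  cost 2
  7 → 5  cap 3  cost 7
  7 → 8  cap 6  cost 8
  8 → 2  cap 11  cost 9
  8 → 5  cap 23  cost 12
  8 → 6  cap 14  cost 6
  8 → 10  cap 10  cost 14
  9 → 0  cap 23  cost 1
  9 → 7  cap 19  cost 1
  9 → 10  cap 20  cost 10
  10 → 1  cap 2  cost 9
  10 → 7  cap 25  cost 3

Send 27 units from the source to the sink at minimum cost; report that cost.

shortest-cost path #1: 4→6→2 push 11 @ unit cost 10 (adds 110)
shortest-cost path #2: 4→10→1→2 push 2 @ unit cost 15 (adds 30)
shortest-cost path #3: 4→9→7→1→2 push 4 @ unit cost 15 (adds 60)
shortest-cost path #4: 4→9→0→2 push 4 @ unit cost 21 (adds 84)
shortest-cost path #5: 4→9→0→3→1→2 push 6 @ unit cost 22 (adds 132)
total cost = 416

Minimum cost for 27 units: 416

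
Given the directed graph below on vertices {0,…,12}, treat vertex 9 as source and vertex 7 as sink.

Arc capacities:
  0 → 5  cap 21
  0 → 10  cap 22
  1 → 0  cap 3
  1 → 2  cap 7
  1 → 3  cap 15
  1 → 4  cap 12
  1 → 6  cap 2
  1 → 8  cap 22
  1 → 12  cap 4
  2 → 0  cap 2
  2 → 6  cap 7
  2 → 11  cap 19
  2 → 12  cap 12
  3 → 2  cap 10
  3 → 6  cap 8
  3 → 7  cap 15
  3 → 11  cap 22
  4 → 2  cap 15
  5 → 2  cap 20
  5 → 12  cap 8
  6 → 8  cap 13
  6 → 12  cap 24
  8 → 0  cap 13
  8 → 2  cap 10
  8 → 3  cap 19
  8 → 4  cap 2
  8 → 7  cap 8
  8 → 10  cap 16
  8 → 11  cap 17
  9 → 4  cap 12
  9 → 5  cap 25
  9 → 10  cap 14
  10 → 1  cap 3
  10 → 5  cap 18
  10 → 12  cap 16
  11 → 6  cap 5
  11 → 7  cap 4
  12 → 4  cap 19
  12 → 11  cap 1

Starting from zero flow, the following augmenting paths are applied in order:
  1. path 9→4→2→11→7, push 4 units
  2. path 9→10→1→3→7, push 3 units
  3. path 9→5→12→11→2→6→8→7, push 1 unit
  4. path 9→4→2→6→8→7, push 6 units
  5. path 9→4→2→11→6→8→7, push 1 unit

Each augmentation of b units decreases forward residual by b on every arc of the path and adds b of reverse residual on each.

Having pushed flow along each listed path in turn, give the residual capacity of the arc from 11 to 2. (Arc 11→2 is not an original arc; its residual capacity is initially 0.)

after path 1 (9→4→2→11→7, push 4): res(11,2)=4
after path 2 (9→10→1→3→7, push 3): res(11,2)=4
after path 3 (9→5→12→11→2→6→8→7, push 1): res(11,2)=3
after path 4 (9→4→2→6→8→7, push 6): res(11,2)=3
after path 5 (9→4→2→11→6→8→7, push 1): res(11,2)=4

Residual capacity of (11,2): 4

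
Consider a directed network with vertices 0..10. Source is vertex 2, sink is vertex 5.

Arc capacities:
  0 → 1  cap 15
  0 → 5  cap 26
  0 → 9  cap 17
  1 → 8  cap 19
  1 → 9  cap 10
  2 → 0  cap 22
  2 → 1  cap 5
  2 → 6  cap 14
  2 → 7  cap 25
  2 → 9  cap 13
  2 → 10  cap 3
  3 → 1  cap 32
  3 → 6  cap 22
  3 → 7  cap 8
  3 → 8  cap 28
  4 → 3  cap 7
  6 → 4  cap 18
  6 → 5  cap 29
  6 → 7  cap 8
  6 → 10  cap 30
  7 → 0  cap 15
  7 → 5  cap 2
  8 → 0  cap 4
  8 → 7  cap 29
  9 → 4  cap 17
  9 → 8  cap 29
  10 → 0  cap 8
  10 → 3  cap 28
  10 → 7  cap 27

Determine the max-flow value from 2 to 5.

augment #1: 2→0→5 bottleneck 22, total now 22
augment #2: 2→6→5 bottleneck 14, total now 36
augment #3: 2→7→5 bottleneck 2, total now 38
augment #4: 2→7→0→5 bottleneck 4, total now 42
augment #5: 2→10→3→6→5 bottleneck 3, total now 45
augment #6: 2→9→4→3→6→5 bottleneck 7, total now 52

Maximum flow value: 52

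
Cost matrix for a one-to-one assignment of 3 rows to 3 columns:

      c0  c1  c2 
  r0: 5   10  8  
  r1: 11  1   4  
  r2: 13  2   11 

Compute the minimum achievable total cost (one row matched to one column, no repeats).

optimal assignment: row0→col0 (cost 5), row1→col2 (cost 4), row2→col1 (cost 2)
total = 5 + 4 + 2 = 11

Minimum assignment cost: 11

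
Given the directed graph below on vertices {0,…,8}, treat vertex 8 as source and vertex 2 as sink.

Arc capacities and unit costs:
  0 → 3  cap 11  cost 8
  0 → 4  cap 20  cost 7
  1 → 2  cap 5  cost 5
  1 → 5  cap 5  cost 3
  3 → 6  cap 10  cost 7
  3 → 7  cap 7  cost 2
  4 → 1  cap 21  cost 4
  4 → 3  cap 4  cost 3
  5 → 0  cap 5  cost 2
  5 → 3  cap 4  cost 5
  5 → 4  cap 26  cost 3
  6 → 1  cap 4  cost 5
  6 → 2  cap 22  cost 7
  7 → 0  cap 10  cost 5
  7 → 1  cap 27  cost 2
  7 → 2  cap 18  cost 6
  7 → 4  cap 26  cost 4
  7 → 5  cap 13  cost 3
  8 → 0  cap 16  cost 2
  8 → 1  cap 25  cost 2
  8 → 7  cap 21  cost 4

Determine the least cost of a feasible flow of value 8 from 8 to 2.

Minimum cost for 8 units: 65

shortest-cost path #1: 8→1→2 push 5 @ unit cost 7 (adds 35)
shortest-cost path #2: 8→7→2 push 3 @ unit cost 10 (adds 30)
total cost = 65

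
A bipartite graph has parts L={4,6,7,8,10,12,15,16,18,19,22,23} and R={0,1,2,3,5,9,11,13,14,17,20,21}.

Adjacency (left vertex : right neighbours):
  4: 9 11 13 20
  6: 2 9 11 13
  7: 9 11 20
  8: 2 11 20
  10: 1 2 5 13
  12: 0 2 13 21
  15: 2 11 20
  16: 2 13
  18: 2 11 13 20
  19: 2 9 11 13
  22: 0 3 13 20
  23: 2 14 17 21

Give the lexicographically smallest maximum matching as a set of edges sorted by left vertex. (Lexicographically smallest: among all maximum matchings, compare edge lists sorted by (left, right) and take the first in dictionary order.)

Lex-smallest maximum matching: {(4,9), (6,2), (7,11), (8,20), (10,1), (12,0), (16,13), (22,3), (23,14)}

|M| = 9 (so the lex-smallest maximum matching has 9 edges)
process left vertices in ascending order; for each, take the smallest-labelled available neighbour that still permits 9 edges overall, or leave it unmatched if none does
lex-smallest matching: {4-9, 6-2, 7-11, 8-20, 10-1, 12-0, 16-13, 22-3, 23-14}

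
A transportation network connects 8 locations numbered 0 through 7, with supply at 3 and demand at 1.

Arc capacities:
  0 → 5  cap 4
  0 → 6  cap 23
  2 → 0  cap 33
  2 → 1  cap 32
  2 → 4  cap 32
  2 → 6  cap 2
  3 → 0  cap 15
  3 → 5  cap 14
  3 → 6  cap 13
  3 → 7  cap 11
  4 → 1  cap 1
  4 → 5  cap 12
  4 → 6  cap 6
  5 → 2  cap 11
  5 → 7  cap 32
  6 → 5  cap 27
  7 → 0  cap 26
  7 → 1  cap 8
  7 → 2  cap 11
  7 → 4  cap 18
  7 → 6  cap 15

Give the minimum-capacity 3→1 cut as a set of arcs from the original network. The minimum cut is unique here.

Min-cut arcs: {(4,1), (5,2), (7,1), (7,2)} (total capacity 31)

augment #1: 3→7→1 push 8
augment #2: 3→5→2→1 push 11
augment #3: 3→7→2→1 push 3
augment #4: 3→5→7→2→1 push 3
augment #5: 3→0→5→7→2→1 push 4
augment #6: 3→6→5→7→2→1 push 1
augment #7: 3→6→5→7→4→1 push 1
max flow = 31; residual-reachable set from 3 gives S-side
cut edges (S→T): {(4,1), (5,2), (7,1), (7,2)} total cap 31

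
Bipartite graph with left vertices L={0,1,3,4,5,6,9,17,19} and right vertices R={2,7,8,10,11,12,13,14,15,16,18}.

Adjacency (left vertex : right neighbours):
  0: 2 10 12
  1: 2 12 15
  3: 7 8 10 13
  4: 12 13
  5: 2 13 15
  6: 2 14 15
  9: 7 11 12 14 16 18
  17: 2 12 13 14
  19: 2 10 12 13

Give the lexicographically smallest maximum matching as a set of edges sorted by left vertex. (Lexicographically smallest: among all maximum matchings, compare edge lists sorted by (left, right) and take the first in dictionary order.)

|M| = 8 (so the lex-smallest maximum matching has 8 edges)
process left vertices in ascending order; for each, take the smallest-labelled available neighbour that still permits 8 edges overall, or leave it unmatched if none does
lex-smallest matching: {0-2, 1-12, 3-7, 4-13, 5-15, 6-14, 9-11, 19-10}

Lex-smallest maximum matching: {(0,2), (1,12), (3,7), (4,13), (5,15), (6,14), (9,11), (19,10)}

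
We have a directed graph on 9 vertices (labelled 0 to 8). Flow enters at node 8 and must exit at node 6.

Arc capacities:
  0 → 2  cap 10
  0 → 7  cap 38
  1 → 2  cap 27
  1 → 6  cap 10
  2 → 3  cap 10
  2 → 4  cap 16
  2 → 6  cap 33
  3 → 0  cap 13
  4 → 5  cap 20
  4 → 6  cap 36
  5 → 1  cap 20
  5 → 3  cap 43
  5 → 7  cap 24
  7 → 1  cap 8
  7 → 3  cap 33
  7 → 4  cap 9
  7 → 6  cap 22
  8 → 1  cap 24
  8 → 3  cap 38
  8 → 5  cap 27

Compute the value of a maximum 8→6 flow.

augment #1: 8→1→6 bottleneck 10, total now 10
augment #2: 8→1→2→6 bottleneck 14, total now 24
augment #3: 8→5→7→6 bottleneck 22, total now 46
augment #4: 8→3→0→2→6 bottleneck 10, total now 56
augment #5: 8→5→1→2→6 bottleneck 5, total now 61
augment #6: 8→3→0→7→4→6 bottleneck 3, total now 64

Maximum flow value: 64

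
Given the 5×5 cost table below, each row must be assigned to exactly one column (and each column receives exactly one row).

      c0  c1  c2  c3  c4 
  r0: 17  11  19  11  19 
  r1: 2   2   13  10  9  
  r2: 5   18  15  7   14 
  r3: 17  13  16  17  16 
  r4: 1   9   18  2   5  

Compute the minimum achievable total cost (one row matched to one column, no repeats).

optimal assignment: row0→col3 (cost 11), row1→col1 (cost 2), row2→col0 (cost 5), row3→col2 (cost 16), row4→col4 (cost 5)
total = 11 + 2 + 5 + 16 + 5 = 39

Minimum assignment cost: 39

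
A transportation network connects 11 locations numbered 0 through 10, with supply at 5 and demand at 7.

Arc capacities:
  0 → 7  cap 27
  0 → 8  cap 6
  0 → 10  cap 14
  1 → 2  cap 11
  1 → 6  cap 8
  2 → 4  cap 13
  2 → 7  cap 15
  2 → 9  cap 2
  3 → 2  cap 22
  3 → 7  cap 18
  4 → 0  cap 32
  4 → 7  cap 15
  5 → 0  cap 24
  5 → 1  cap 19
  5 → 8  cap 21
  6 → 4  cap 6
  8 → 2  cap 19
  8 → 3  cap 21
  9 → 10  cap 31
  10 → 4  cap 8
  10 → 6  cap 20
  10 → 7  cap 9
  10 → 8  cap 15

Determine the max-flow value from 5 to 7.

Maximum flow value: 62

augment #1: 5→0→7 bottleneck 24, total now 24
augment #2: 5→1→2→7 bottleneck 11, total now 35
augment #3: 5→8→2→7 bottleneck 4, total now 39
augment #4: 5→8→3→7 bottleneck 17, total now 56
augment #5: 5→1→6→4→7 bottleneck 6, total now 62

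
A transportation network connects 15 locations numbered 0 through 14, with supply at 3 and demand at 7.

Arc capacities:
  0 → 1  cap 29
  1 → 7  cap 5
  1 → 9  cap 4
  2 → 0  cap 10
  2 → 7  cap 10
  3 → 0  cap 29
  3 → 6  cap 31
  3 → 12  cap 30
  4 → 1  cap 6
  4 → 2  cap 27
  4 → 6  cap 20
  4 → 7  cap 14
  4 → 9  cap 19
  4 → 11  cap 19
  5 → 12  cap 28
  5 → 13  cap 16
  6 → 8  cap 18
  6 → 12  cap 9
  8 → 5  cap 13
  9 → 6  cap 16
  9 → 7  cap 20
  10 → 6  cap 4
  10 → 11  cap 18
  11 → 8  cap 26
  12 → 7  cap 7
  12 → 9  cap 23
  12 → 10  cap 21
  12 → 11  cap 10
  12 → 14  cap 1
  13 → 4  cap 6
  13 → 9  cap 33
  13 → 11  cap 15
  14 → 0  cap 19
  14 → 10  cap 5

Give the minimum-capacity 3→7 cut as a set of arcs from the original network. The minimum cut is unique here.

augment #1: 3→12→7 push 7
augment #2: 3→0→1→7 push 5
augment #3: 3→12→9→7 push 20
augment #4: 3→6→8→5→13→4→7 push 6
max flow = 38; residual-reachable set from 3 gives S-side
cut edges (S→T): {(1,7), (9,7), (12,7), (13,4)} total cap 38

Min-cut arcs: {(1,7), (9,7), (12,7), (13,4)} (total capacity 38)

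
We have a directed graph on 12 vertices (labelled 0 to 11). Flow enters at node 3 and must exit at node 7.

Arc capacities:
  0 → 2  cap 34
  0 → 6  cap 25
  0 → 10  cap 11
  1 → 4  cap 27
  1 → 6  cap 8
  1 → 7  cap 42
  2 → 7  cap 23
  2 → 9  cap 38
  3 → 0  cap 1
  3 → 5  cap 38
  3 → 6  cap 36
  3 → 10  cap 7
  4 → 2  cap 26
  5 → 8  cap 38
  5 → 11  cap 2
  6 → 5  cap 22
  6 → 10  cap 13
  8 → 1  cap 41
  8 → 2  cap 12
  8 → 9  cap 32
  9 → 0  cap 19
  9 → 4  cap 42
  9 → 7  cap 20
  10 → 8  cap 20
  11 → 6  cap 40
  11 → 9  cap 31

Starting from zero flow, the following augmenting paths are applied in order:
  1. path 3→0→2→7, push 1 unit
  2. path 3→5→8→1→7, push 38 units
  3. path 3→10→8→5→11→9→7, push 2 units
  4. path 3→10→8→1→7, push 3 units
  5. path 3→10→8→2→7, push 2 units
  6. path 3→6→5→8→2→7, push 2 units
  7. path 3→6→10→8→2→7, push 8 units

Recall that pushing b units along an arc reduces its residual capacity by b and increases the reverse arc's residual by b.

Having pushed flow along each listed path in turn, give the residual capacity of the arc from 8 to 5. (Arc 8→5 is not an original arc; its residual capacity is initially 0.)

after path 1 (3→0→2→7, push 1): res(8,5)=0
after path 2 (3→5→8→1→7, push 38): res(8,5)=38
after path 3 (3→10→8→5→11→9→7, push 2): res(8,5)=36
after path 4 (3→10→8→1→7, push 3): res(8,5)=36
after path 5 (3→10→8→2→7, push 2): res(8,5)=36
after path 6 (3→6→5→8→2→7, push 2): res(8,5)=38
after path 7 (3→6→10→8→2→7, push 8): res(8,5)=38

Residual capacity of (8,5): 38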